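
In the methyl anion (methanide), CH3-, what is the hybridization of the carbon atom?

Three σ bonds + one lone pair = steric number 4 → sp3, pyramidal.

sp3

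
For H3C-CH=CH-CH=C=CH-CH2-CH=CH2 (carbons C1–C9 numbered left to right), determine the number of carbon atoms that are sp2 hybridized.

6

C1: sp3
C2: sp2 ✓
C3: sp2 ✓
C4: sp2 ✓
C5: sp
C6: sp2 ✓
C7: sp3
C8: sp2 ✓
C9: sp2 ✓
C2, C3, C4, C6, C8, C9 → 6 sp2 carbons.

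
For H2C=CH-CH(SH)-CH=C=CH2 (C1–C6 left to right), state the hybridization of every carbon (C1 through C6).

C1 — 3 σ bonds, plus one π bond. Steric number 3, so sp2.
C2: 3 σ bonds, plus one π bond; 3 regions of electron density → sp2.
C3 has 4 σ bonds: steric number 4 → sp3.
C4 — 3 σ bonds, plus one π bond. Steric number 3, so sp2.
C5 — 2 σ bonds, plus two π bonds. Steric number 2, so sp.
C6 — 3 σ bonds, plus one π bond. Steric number 3, so sp2.

C1 sp2, C2 sp2, C3 sp3, C4 sp2, C5 sp, C6 sp2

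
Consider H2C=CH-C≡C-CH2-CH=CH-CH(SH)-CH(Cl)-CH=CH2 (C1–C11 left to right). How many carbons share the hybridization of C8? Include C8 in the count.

C8 is sp3 (only σ bonds).
C1: sp2
C2: sp2
C3: sp
C4: sp
C5: sp3 ✓
C6: sp2
C7: sp2
C8: sp3 ✓
C9: sp3 ✓
C10: sp2
C11: sp2
3 carbons are sp3.

3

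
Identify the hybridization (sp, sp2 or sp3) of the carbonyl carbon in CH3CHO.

sp2

The carbonyl carbon — 3 σ bonds, plus one π bond. Steric number 3, so sp2.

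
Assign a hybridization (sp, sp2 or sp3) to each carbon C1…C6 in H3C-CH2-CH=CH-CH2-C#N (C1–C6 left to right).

C1 sp3, C2 sp3, C3 sp2, C4 sp2, C5 sp3, C6 sp

C1 (4 σ bonds) has steric number 4: sp3.
C2: 4 σ bonds; 4 regions of electron density → sp3.
C3: 3 σ bonds, plus one π bond; 3 regions of electron density → sp2.
C4 has 3 σ bonds, plus one π bond: steric number 3 → sp2.
C5 has 4 σ bonds: steric number 4 → sp3.
C6 — 2 σ bonds, plus two π bonds. Steric number 2, so sp.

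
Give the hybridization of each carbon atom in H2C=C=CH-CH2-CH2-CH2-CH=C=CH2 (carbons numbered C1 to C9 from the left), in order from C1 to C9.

C1 sp2, C2 sp, C3 sp2, C4 sp3, C5 sp3, C6 sp3, C7 sp2, C8 sp, C9 sp2

C1 — 3 σ bonds, plus one π bond. Steric number 3, so sp2.
C2 (2 σ bonds, plus two π bonds) has steric number 2: sp.
C3: 3 σ bonds, plus one π bond; 3 regions of electron density → sp2.
C4 (4 σ bonds) has steric number 4: sp3.
C5 — 4 σ bonds. Steric number 4, so sp3.
C6 — 4 σ bonds. Steric number 4, so sp3.
C7 is sp2: 3 σ bonds, plus one π bond, 3 electron-density regions.
C8 carries 2 σ bonds, plus two π bonds, giving a steric number of 2, so it is sp.
C9 has 3 σ bonds, plus one π bond: steric number 3 → sp2.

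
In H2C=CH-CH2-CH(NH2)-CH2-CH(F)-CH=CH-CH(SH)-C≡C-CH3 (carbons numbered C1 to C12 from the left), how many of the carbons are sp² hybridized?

4

C1: sp2 ✓
C2: sp2 ✓
C3: sp3
C4: sp3
C5: sp3
C6: sp3
C7: sp2 ✓
C8: sp2 ✓
C9: sp3
C10: sp
C11: sp
C12: sp3
C1, C2, C7, C8 → 4 sp2 carbons.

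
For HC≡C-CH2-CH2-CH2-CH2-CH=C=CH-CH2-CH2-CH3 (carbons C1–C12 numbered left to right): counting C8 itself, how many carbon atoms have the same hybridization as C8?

3

C8 is sp (two π bonds).
C1: sp ✓
C2: sp ✓
C3: sp3
C4: sp3
C5: sp3
C6: sp3
C7: sp2
C8: sp ✓
C9: sp2
C10: sp3
C11: sp3
C12: sp3
3 carbons are sp.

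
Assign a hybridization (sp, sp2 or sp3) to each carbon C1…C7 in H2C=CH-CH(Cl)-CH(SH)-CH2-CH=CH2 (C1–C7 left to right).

C1 sp2, C2 sp2, C3 sp3, C4 sp3, C5 sp3, C6 sp2, C7 sp2

C1: 3 σ bonds, plus one π bond; 3 regions of electron density → sp2.
C2 — 3 σ bonds, plus one π bond. Steric number 3, so sp2.
C3 carries 4 σ bonds, giving a steric number of 4, so it is sp3.
C4 is sp3: 4 σ bonds, 4 electron-density regions.
C5 carries 4 σ bonds, giving a steric number of 4, so it is sp3.
C6: 3 σ bonds, plus one π bond; 3 regions of electron density → sp2.
C7: 3 σ bonds, plus one π bond — 3 electron domains, sp2.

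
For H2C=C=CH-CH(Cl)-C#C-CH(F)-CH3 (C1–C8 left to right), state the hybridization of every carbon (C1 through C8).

C1 sp2, C2 sp, C3 sp2, C4 sp3, C5 sp, C6 sp, C7 sp3, C8 sp3

C1 — 3 σ bonds, plus one π bond. Steric number 3, so sp2.
C2: 2 σ bonds, plus two π bonds — 2 electron domains, sp.
C3: 3 σ bonds, plus one π bond; 3 regions of electron density → sp2.
C4 — 4 σ bonds. Steric number 4, so sp3.
C5 is sp: 2 σ bonds, plus two π bonds, 2 electron-density regions.
C6: 2 σ bonds, plus two π bonds — 2 electron domains, sp.
C7: 4 σ bonds — 4 electron domains, sp3.
C8: 4 σ bonds — 4 electron domains, sp3.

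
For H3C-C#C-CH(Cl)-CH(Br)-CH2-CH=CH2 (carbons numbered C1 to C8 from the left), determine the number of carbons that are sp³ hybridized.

C1: sp3 ✓
C2: sp
C3: sp
C4: sp3 ✓
C5: sp3 ✓
C6: sp3 ✓
C7: sp2
C8: sp2
C1, C4, C5, C6 → 4 sp3 carbons.

4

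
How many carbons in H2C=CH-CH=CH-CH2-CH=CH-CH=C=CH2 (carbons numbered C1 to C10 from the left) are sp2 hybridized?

8

C1: sp2 ✓
C2: sp2 ✓
C3: sp2 ✓
C4: sp2 ✓
C5: sp3
C6: sp2 ✓
C7: sp2 ✓
C8: sp2 ✓
C9: sp
C10: sp2 ✓
C1, C2, C3, C4, C6, C7, C8, C10 → 8 sp2 carbons.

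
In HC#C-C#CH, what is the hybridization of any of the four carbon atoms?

sp

Every carbon is part of a C≡C triple bond: two σ regions → sp.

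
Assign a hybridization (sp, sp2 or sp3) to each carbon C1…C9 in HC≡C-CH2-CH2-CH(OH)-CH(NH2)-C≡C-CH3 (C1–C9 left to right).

C1 sp, C2 sp, C3 sp3, C4 sp3, C5 sp3, C6 sp3, C7 sp, C8 sp, C9 sp3

C1 is sp: 2 σ bonds, plus two π bonds, 2 electron-density regions.
C2 is sp: 2 σ bonds, plus two π bonds, 2 electron-density regions.
C3 (4 σ bonds) has steric number 4: sp3.
C4 carries 4 σ bonds, giving a steric number of 4, so it is sp3.
C5: 4 σ bonds — 4 electron domains, sp3.
C6: 4 σ bonds; 4 regions of electron density → sp3.
C7: 2 σ bonds, plus two π bonds — 2 electron domains, sp.
C8: 2 σ bonds, plus two π bonds; 2 regions of electron density → sp.
C9 (4 σ bonds) has steric number 4: sp3.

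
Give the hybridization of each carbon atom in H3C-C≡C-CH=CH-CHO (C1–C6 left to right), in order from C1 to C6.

C1 sp3, C2 sp, C3 sp, C4 sp2, C5 sp2, C6 sp2

C1: 4 σ bonds — 4 electron domains, sp3.
C2 has 2 σ bonds, plus two π bonds: steric number 2 → sp.
C3 has 2 σ bonds, plus two π bonds: steric number 2 → sp.
C4 carries 3 σ bonds, plus one π bond, giving a steric number of 3, so it is sp2.
C5 has 3 σ bonds, plus one π bond: steric number 3 → sp2.
C6: 3 σ bonds, plus one π bond; 3 regions of electron density → sp2.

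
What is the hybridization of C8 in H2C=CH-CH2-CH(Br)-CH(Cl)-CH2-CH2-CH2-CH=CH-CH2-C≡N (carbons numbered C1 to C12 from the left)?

sp^3

C8: 4 σ bonds — 4 electron domains, sp3.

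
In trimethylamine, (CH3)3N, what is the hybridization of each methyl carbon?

Each methyl carbon carries 4 σ bonds, giving a steric number of 4, so it is sp3.

sp^3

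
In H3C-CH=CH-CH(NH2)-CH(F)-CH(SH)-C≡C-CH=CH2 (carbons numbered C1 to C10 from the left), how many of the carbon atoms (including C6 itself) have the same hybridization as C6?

C6 is sp3 (only σ bonds).
C1: sp3 ✓
C2: sp2
C3: sp2
C4: sp3 ✓
C5: sp3 ✓
C6: sp3 ✓
C7: sp
C8: sp
C9: sp2
C10: sp2
4 carbons are sp3.

4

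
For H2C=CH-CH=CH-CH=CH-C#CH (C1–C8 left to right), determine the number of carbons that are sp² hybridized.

6

C1: sp2 ✓
C2: sp2 ✓
C3: sp2 ✓
C4: sp2 ✓
C5: sp2 ✓
C6: sp2 ✓
C7: sp
C8: sp
C1, C2, C3, C4, C5, C6 → 6 sp2 carbons.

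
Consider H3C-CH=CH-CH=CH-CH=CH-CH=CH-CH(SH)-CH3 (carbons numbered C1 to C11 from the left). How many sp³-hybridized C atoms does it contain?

C1: sp3 ✓
C2: sp2
C3: sp2
C4: sp2
C5: sp2
C6: sp2
C7: sp2
C8: sp2
C9: sp2
C10: sp3 ✓
C11: sp3 ✓
C1, C10, C11 → 3 sp3 carbons.

3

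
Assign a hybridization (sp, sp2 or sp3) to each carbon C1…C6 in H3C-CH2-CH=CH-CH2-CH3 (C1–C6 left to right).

C1: 4 σ bonds — 4 electron domains, sp3.
C2 has 4 σ bonds: steric number 4 → sp3.
C3: 3 σ bonds, plus one π bond; 3 regions of electron density → sp2.
C4 (3 σ bonds, plus one π bond) has steric number 3: sp2.
C5: 4 σ bonds — 4 electron domains, sp3.
C6 — 4 σ bonds. Steric number 4, so sp3.

C1 sp3, C2 sp3, C3 sp2, C4 sp2, C5 sp3, C6 sp3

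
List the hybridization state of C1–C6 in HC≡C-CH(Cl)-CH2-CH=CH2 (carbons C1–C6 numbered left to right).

C1 is sp: 2 σ bonds, plus two π bonds, 2 electron-density regions.
C2: 2 σ bonds, plus two π bonds; 2 regions of electron density → sp.
C3 carries 4 σ bonds, giving a steric number of 4, so it is sp3.
C4 has 4 σ bonds: steric number 4 → sp3.
C5 is sp2: 3 σ bonds, plus one π bond, 3 electron-density regions.
C6 — 3 σ bonds, plus one π bond. Steric number 3, so sp2.

C1 sp, C2 sp, C3 sp3, C4 sp3, C5 sp2, C6 sp2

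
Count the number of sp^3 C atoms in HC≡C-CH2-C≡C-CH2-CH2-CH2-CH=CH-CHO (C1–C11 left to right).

4

C1: sp
C2: sp
C3: sp3 ✓
C4: sp
C5: sp
C6: sp3 ✓
C7: sp3 ✓
C8: sp3 ✓
C9: sp2
C10: sp2
C11: sp2
C3, C6, C7, C8 → 4 sp3 carbons.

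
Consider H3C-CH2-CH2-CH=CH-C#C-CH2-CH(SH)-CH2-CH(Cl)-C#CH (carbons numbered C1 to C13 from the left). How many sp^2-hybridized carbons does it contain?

2

C1: sp3
C2: sp3
C3: sp3
C4: sp2 ✓
C5: sp2 ✓
C6: sp
C7: sp
C8: sp3
C9: sp3
C10: sp3
C11: sp3
C12: sp
C13: sp
C4, C5 → 2 sp2 carbons.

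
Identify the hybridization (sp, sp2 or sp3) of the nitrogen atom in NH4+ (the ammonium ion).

sp^3

Four σ bonds, no lone pair → sp3, tetrahedral.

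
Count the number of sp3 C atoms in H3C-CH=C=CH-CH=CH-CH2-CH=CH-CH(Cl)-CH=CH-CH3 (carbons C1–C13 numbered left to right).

4

C1: sp3 ✓
C2: sp2
C3: sp
C4: sp2
C5: sp2
C6: sp2
C7: sp3 ✓
C8: sp2
C9: sp2
C10: sp3 ✓
C11: sp2
C12: sp2
C13: sp3 ✓
C1, C7, C10, C13 → 4 sp3 carbons.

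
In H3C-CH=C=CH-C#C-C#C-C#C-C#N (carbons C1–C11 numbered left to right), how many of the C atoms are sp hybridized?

8

C1: sp3
C2: sp2
C3: sp ✓
C4: sp2
C5: sp ✓
C6: sp ✓
C7: sp ✓
C8: sp ✓
C9: sp ✓
C10: sp ✓
C11: sp ✓
C3, C5, C6, C7, C8, C9, C10, C11 → 8 sp carbons.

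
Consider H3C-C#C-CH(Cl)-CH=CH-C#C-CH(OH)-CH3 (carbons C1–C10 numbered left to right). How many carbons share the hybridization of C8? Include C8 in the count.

4

C8 is sp (two π bonds).
C1: sp3
C2: sp ✓
C3: sp ✓
C4: sp3
C5: sp2
C6: sp2
C7: sp ✓
C8: sp ✓
C9: sp3
C10: sp3
4 carbons are sp.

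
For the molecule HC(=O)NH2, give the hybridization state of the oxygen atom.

sp²

The oxygen atom: 1 σ bond and 2 lone pairs, plus one π bond; 3 regions of electron density → sp2.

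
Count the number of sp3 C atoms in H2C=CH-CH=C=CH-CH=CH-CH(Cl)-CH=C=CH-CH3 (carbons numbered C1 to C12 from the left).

2

C1: sp2
C2: sp2
C3: sp2
C4: sp
C5: sp2
C6: sp2
C7: sp2
C8: sp3 ✓
C9: sp2
C10: sp
C11: sp2
C12: sp3 ✓
C8, C12 → 2 sp3 carbons.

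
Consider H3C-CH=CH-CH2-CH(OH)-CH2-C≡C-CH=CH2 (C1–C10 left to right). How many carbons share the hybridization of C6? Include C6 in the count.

4

C6 is sp3 (only σ bonds).
C1: sp3 ✓
C2: sp2
C3: sp2
C4: sp3 ✓
C5: sp3 ✓
C6: sp3 ✓
C7: sp
C8: sp
C9: sp2
C10: sp2
4 carbons are sp3.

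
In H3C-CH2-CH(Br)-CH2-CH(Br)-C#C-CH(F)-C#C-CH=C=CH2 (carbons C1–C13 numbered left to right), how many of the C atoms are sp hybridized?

5

C1: sp3
C2: sp3
C3: sp3
C4: sp3
C5: sp3
C6: sp ✓
C7: sp ✓
C8: sp3
C9: sp ✓
C10: sp ✓
C11: sp2
C12: sp ✓
C13: sp2
C6, C7, C9, C10, C12 → 5 sp carbons.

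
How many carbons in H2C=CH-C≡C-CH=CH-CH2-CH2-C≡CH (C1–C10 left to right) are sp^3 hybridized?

C1: sp2
C2: sp2
C3: sp
C4: sp
C5: sp2
C6: sp2
C7: sp3 ✓
C8: sp3 ✓
C9: sp
C10: sp
C7, C8 → 2 sp3 carbons.

2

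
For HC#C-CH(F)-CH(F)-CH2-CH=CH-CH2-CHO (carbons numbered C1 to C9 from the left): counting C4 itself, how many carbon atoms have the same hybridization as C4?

C4 is sp3 (only σ bonds).
C1: sp
C2: sp
C3: sp3 ✓
C4: sp3 ✓
C5: sp3 ✓
C6: sp2
C7: sp2
C8: sp3 ✓
C9: sp2
4 carbons are sp3.

4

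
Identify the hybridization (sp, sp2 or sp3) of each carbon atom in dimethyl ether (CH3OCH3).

sp3

Each carbon atom is sp3: 4 σ bonds, 4 electron-density regions.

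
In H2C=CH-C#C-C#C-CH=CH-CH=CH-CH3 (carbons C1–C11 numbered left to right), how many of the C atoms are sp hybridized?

C1: sp2
C2: sp2
C3: sp ✓
C4: sp ✓
C5: sp ✓
C6: sp ✓
C7: sp2
C8: sp2
C9: sp2
C10: sp2
C11: sp3
C3, C4, C5, C6 → 4 sp carbons.

4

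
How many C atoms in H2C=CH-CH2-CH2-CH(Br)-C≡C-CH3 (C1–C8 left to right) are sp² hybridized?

2

C1: sp2 ✓
C2: sp2 ✓
C3: sp3
C4: sp3
C5: sp3
C6: sp
C7: sp
C8: sp3
C1, C2 → 2 sp2 carbons.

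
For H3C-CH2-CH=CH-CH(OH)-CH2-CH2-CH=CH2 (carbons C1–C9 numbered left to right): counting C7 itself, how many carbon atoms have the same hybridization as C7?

C7 is sp3 (only σ bonds).
C1: sp3 ✓
C2: sp3 ✓
C3: sp2
C4: sp2
C5: sp3 ✓
C6: sp3 ✓
C7: sp3 ✓
C8: sp2
C9: sp2
5 carbons are sp3.

5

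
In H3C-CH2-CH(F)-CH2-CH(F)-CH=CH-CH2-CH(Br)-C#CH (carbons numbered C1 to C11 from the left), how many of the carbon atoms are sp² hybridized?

C1: sp3
C2: sp3
C3: sp3
C4: sp3
C5: sp3
C6: sp2 ✓
C7: sp2 ✓
C8: sp3
C9: sp3
C10: sp
C11: sp
C6, C7 → 2 sp2 carbons.

2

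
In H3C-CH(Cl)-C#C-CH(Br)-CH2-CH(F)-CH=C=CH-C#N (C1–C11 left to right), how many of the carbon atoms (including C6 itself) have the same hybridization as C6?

C6 is sp3 (only σ bonds).
C1: sp3 ✓
C2: sp3 ✓
C3: sp
C4: sp
C5: sp3 ✓
C6: sp3 ✓
C7: sp3 ✓
C8: sp2
C9: sp
C10: sp2
C11: sp
5 carbons are sp3.

5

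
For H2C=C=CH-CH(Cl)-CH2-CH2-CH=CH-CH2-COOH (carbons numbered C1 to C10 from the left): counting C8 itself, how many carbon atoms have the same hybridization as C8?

C8 is sp2 (one π bond).
C1: sp2 ✓
C2: sp
C3: sp2 ✓
C4: sp3
C5: sp3
C6: sp3
C7: sp2 ✓
C8: sp2 ✓
C9: sp3
C10: sp2 ✓
5 carbons are sp2.

5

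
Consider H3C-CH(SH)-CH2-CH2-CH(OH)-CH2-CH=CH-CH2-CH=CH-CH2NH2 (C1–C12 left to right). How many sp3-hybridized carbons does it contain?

C1: sp3 ✓
C2: sp3 ✓
C3: sp3 ✓
C4: sp3 ✓
C5: sp3 ✓
C6: sp3 ✓
C7: sp2
C8: sp2
C9: sp3 ✓
C10: sp2
C11: sp2
C12: sp3 ✓
C1, C2, C3, C4, C5, C6, C9, C12 → 8 sp3 carbons.

8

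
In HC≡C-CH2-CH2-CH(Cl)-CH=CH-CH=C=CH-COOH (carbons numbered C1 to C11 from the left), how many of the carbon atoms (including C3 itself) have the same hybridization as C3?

3

C3 is sp3 (only σ bonds).
C1: sp
C2: sp
C3: sp3 ✓
C4: sp3 ✓
C5: sp3 ✓
C6: sp2
C7: sp2
C8: sp2
C9: sp
C10: sp2
C11: sp2
3 carbons are sp3.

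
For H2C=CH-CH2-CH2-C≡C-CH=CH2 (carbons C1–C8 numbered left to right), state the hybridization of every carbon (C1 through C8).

C1: 3 σ bonds, plus one π bond; 3 regions of electron density → sp2.
C2: 3 σ bonds, plus one π bond — 3 electron domains, sp2.
C3 carries 4 σ bonds, giving a steric number of 4, so it is sp3.
C4: 4 σ bonds — 4 electron domains, sp3.
C5: 2 σ bonds, plus two π bonds — 2 electron domains, sp.
C6 is sp: 2 σ bonds, plus two π bonds, 2 electron-density regions.
C7 is sp2: 3 σ bonds, plus one π bond, 3 electron-density regions.
C8: 3 σ bonds, plus one π bond; 3 regions of electron density → sp2.

C1 sp2, C2 sp2, C3 sp3, C4 sp3, C5 sp, C6 sp, C7 sp2, C8 sp2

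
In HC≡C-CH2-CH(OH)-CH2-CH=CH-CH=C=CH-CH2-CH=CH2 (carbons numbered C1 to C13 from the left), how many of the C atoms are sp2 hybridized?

6

C1: sp
C2: sp
C3: sp3
C4: sp3
C5: sp3
C6: sp2 ✓
C7: sp2 ✓
C8: sp2 ✓
C9: sp
C10: sp2 ✓
C11: sp3
C12: sp2 ✓
C13: sp2 ✓
C6, C7, C8, C10, C12, C13 → 6 sp2 carbons.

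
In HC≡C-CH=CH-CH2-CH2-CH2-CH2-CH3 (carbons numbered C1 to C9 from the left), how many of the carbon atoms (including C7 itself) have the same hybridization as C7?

5

C7 is sp3 (only σ bonds).
C1: sp
C2: sp
C3: sp2
C4: sp2
C5: sp3 ✓
C6: sp3 ✓
C7: sp3 ✓
C8: sp3 ✓
C9: sp3 ✓
5 carbons are sp3.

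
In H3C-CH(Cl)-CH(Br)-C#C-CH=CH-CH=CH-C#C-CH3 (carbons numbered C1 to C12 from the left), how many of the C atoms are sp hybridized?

C1: sp3
C2: sp3
C3: sp3
C4: sp ✓
C5: sp ✓
C6: sp2
C7: sp2
C8: sp2
C9: sp2
C10: sp ✓
C11: sp ✓
C12: sp3
C4, C5, C10, C11 → 4 sp carbons.

4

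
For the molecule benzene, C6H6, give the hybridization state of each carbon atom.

Every ring carbon has three σ bonds and contributes one p electron to the aromatic π system.

sp2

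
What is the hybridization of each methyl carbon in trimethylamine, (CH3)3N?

Each methyl carbon: 4 σ bonds; 4 regions of electron density → sp3.

sp³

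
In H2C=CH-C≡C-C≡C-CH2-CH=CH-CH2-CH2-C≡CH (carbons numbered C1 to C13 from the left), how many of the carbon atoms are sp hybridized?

C1: sp2
C2: sp2
C3: sp ✓
C4: sp ✓
C5: sp ✓
C6: sp ✓
C7: sp3
C8: sp2
C9: sp2
C10: sp3
C11: sp3
C12: sp ✓
C13: sp ✓
C3, C4, C5, C6, C12, C13 → 6 sp carbons.

6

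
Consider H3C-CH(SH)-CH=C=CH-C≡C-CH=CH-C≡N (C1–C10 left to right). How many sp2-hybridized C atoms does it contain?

4

C1: sp3
C2: sp3
C3: sp2 ✓
C4: sp
C5: sp2 ✓
C6: sp
C7: sp
C8: sp2 ✓
C9: sp2 ✓
C10: sp
C3, C5, C8, C9 → 4 sp2 carbons.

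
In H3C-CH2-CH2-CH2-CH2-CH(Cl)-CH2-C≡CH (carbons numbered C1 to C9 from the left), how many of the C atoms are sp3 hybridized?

7

C1: sp3 ✓
C2: sp3 ✓
C3: sp3 ✓
C4: sp3 ✓
C5: sp3 ✓
C6: sp3 ✓
C7: sp3 ✓
C8: sp
C9: sp
C1, C2, C3, C4, C5, C6, C7 → 7 sp3 carbons.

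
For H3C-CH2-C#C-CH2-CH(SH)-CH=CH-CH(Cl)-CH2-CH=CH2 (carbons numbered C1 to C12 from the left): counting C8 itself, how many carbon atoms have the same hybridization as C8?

C8 is sp2 (one π bond).
C1: sp3
C2: sp3
C3: sp
C4: sp
C5: sp3
C6: sp3
C7: sp2 ✓
C8: sp2 ✓
C9: sp3
C10: sp3
C11: sp2 ✓
C12: sp2 ✓
4 carbons are sp2.

4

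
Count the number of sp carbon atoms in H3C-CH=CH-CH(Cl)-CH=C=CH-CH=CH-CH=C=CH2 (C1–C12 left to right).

2

C1: sp3
C2: sp2
C3: sp2
C4: sp3
C5: sp2
C6: sp ✓
C7: sp2
C8: sp2
C9: sp2
C10: sp2
C11: sp ✓
C12: sp2
C6, C11 → 2 sp carbons.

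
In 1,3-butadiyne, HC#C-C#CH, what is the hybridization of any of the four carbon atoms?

sp

Every carbon is part of a C≡C triple bond: two σ regions → sp.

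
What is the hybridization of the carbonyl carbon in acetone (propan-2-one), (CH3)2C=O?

sp2

The carbonyl carbon: 3 σ bonds, plus one π bond; 3 regions of electron density → sp2.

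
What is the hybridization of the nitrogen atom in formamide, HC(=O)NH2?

Amide resonance delocalises the N lone pair; N is planar sp2.

sp2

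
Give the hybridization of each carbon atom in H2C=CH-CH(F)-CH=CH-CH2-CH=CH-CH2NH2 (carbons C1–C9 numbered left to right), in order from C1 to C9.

C1 sp2, C2 sp2, C3 sp3, C4 sp2, C5 sp2, C6 sp3, C7 sp2, C8 sp2, C9 sp3

C1 — 3 σ bonds, plus one π bond. Steric number 3, so sp2.
C2 — 3 σ bonds, plus one π bond. Steric number 3, so sp2.
C3 carries 4 σ bonds, giving a steric number of 4, so it is sp3.
C4: 3 σ bonds, plus one π bond; 3 regions of electron density → sp2.
C5 is sp2: 3 σ bonds, plus one π bond, 3 electron-density regions.
C6: 4 σ bonds; 4 regions of electron density → sp3.
C7 has 3 σ bonds, plus one π bond: steric number 3 → sp2.
C8 carries 3 σ bonds, plus one π bond, giving a steric number of 3, so it is sp2.
C9: 4 σ bonds; 4 regions of electron density → sp3.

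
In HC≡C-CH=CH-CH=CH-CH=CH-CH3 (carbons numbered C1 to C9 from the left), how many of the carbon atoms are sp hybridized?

C1: sp ✓
C2: sp ✓
C3: sp2
C4: sp2
C5: sp2
C6: sp2
C7: sp2
C8: sp2
C9: sp3
C1, C2 → 2 sp carbons.

2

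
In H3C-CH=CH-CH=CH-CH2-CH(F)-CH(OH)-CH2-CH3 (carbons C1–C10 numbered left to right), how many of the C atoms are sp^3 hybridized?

6

C1: sp3 ✓
C2: sp2
C3: sp2
C4: sp2
C5: sp2
C6: sp3 ✓
C7: sp3 ✓
C8: sp3 ✓
C9: sp3 ✓
C10: sp3 ✓
C1, C6, C7, C8, C9, C10 → 6 sp3 carbons.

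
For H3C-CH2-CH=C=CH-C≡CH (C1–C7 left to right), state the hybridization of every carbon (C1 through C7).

C1 sp3, C2 sp3, C3 sp2, C4 sp, C5 sp2, C6 sp, C7 sp

C1 (4 σ bonds) has steric number 4: sp3.
C2: 4 σ bonds; 4 regions of electron density → sp3.
C3: 3 σ bonds, plus one π bond — 3 electron domains, sp2.
C4 has 2 σ bonds, plus two π bonds: steric number 2 → sp.
C5 is sp2: 3 σ bonds, plus one π bond, 3 electron-density regions.
C6 has 2 σ bonds, plus two π bonds: steric number 2 → sp.
C7 is sp: 2 σ bonds, plus two π bonds, 2 electron-density regions.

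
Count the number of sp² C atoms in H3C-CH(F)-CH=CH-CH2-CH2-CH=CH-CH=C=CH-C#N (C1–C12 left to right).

6

C1: sp3
C2: sp3
C3: sp2 ✓
C4: sp2 ✓
C5: sp3
C6: sp3
C7: sp2 ✓
C8: sp2 ✓
C9: sp2 ✓
C10: sp
C11: sp2 ✓
C12: sp
C3, C4, C7, C8, C9, C11 → 6 sp2 carbons.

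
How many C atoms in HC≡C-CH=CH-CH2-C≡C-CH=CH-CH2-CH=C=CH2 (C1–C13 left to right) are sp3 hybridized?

C1: sp
C2: sp
C3: sp2
C4: sp2
C5: sp3 ✓
C6: sp
C7: sp
C8: sp2
C9: sp2
C10: sp3 ✓
C11: sp2
C12: sp
C13: sp2
C5, C10 → 2 sp3 carbons.

2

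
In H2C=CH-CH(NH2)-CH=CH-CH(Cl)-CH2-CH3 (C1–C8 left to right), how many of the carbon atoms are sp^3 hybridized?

C1: sp2
C2: sp2
C3: sp3 ✓
C4: sp2
C5: sp2
C6: sp3 ✓
C7: sp3 ✓
C8: sp3 ✓
C3, C6, C7, C8 → 4 sp3 carbons.

4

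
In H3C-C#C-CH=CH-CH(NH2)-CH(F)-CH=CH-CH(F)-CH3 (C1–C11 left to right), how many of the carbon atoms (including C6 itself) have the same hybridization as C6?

5

C6 is sp3 (only σ bonds).
C1: sp3 ✓
C2: sp
C3: sp
C4: sp2
C5: sp2
C6: sp3 ✓
C7: sp3 ✓
C8: sp2
C9: sp2
C10: sp3 ✓
C11: sp3 ✓
5 carbons are sp3.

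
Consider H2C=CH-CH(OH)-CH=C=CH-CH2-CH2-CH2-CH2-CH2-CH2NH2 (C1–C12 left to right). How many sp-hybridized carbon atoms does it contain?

1

C1: sp2
C2: sp2
C3: sp3
C4: sp2
C5: sp ✓
C6: sp2
C7: sp3
C8: sp3
C9: sp3
C10: sp3
C11: sp3
C12: sp3
C5 → 1 sp carbon.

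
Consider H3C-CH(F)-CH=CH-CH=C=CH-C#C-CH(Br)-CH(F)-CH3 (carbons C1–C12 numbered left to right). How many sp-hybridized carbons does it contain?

3

C1: sp3
C2: sp3
C3: sp2
C4: sp2
C5: sp2
C6: sp ✓
C7: sp2
C8: sp ✓
C9: sp ✓
C10: sp3
C11: sp3
C12: sp3
C6, C8, C9 → 3 sp carbons.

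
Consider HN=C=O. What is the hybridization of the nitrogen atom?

sp²

The nitrogen atom is sp2: 2 σ bonds and 1 lone pair, plus one π bond, 3 electron-density regions.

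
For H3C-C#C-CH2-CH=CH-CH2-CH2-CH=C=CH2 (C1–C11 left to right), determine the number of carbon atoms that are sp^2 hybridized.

4

C1: sp3
C2: sp
C3: sp
C4: sp3
C5: sp2 ✓
C6: sp2 ✓
C7: sp3
C8: sp3
C9: sp2 ✓
C10: sp
C11: sp2 ✓
C5, C6, C9, C11 → 4 sp2 carbons.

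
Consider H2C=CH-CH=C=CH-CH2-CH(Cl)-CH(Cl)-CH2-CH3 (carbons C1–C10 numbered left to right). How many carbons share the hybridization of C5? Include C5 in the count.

4

C5 is sp2 (one π bond).
C1: sp2 ✓
C2: sp2 ✓
C3: sp2 ✓
C4: sp
C5: sp2 ✓
C6: sp3
C7: sp3
C8: sp3
C9: sp3
C10: sp3
4 carbons are sp2.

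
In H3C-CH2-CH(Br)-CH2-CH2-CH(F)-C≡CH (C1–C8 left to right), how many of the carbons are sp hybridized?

C1: sp3
C2: sp3
C3: sp3
C4: sp3
C5: sp3
C6: sp3
C7: sp ✓
C8: sp ✓
C7, C8 → 2 sp carbons.

2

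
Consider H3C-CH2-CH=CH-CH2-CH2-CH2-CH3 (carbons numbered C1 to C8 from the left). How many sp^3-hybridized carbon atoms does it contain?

6

C1: sp3 ✓
C2: sp3 ✓
C3: sp2
C4: sp2
C5: sp3 ✓
C6: sp3 ✓
C7: sp3 ✓
C8: sp3 ✓
C1, C2, C5, C6, C7, C8 → 6 sp3 carbons.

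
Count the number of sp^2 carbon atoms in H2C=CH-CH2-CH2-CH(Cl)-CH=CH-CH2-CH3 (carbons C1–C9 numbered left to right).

C1: sp2 ✓
C2: sp2 ✓
C3: sp3
C4: sp3
C5: sp3
C6: sp2 ✓
C7: sp2 ✓
C8: sp3
C9: sp3
C1, C2, C6, C7 → 4 sp2 carbons.

4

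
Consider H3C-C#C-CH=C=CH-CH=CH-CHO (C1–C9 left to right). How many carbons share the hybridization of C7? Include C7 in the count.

C7 is sp2 (one π bond).
C1: sp3
C2: sp
C3: sp
C4: sp2 ✓
C5: sp
C6: sp2 ✓
C7: sp2 ✓
C8: sp2 ✓
C9: sp2 ✓
5 carbons are sp2.

5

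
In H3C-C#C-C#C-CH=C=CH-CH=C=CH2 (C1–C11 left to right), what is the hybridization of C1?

C1: 4 σ bonds; 4 regions of electron density → sp3.

sp³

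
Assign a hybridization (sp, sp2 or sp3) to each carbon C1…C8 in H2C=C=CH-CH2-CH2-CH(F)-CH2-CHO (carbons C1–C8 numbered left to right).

C1 sp2, C2 sp, C3 sp2, C4 sp3, C5 sp3, C6 sp3, C7 sp3, C8 sp2

C1 carries 3 σ bonds, plus one π bond, giving a steric number of 3, so it is sp2.
C2: 2 σ bonds, plus two π bonds; 2 regions of electron density → sp.
C3 carries 3 σ bonds, plus one π bond, giving a steric number of 3, so it is sp2.
C4: 4 σ bonds; 4 regions of electron density → sp3.
C5 (4 σ bonds) has steric number 4: sp3.
C6: 4 σ bonds — 4 electron domains, sp3.
C7 carries 4 σ bonds, giving a steric number of 4, so it is sp3.
C8 (3 σ bonds, plus one π bond) has steric number 3: sp2.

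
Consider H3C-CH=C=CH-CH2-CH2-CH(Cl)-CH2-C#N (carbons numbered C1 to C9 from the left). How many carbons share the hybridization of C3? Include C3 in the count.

2

C3 is sp (two π bonds).
C1: sp3
C2: sp2
C3: sp ✓
C4: sp2
C5: sp3
C6: sp3
C7: sp3
C8: sp3
C9: sp ✓
2 carbons are sp.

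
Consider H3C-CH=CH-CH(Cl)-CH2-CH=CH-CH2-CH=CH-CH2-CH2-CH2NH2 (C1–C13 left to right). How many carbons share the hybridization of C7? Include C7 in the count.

C7 is sp2 (one π bond).
C1: sp3
C2: sp2 ✓
C3: sp2 ✓
C4: sp3
C5: sp3
C6: sp2 ✓
C7: sp2 ✓
C8: sp3
C9: sp2 ✓
C10: sp2 ✓
C11: sp3
C12: sp3
C13: sp3
6 carbons are sp2.

6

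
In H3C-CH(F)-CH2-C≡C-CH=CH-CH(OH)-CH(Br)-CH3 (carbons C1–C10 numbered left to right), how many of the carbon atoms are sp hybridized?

2

C1: sp3
C2: sp3
C3: sp3
C4: sp ✓
C5: sp ✓
C6: sp2
C7: sp2
C8: sp3
C9: sp3
C10: sp3
C4, C5 → 2 sp carbons.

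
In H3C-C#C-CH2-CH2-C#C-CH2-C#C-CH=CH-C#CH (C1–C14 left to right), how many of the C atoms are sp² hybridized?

C1: sp3
C2: sp
C3: sp
C4: sp3
C5: sp3
C6: sp
C7: sp
C8: sp3
C9: sp
C10: sp
C11: sp2 ✓
C12: sp2 ✓
C13: sp
C14: sp
C11, C12 → 2 sp2 carbons.

2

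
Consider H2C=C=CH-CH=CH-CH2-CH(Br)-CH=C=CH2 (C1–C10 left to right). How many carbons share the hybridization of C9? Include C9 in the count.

C9 is sp (two π bonds).
C1: sp2
C2: sp ✓
C3: sp2
C4: sp2
C5: sp2
C6: sp3
C7: sp3
C8: sp2
C9: sp ✓
C10: sp2
2 carbons are sp.

2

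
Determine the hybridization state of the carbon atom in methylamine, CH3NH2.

sp³

The carbon atom has 4 σ bonds: steric number 4 → sp3.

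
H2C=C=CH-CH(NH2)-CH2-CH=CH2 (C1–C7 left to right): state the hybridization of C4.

sp^3

C4 carries 4 σ bonds, giving a steric number of 4, so it is sp3.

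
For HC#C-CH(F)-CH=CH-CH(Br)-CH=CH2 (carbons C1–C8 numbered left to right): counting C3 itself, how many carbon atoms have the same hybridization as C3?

C3 is sp3 (only σ bonds).
C1: sp
C2: sp
C3: sp3 ✓
C4: sp2
C5: sp2
C6: sp3 ✓
C7: sp2
C8: sp2
2 carbons are sp3.

2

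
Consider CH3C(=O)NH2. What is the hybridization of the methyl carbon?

The methyl carbon: 4 σ bonds; 4 regions of electron density → sp3.

sp³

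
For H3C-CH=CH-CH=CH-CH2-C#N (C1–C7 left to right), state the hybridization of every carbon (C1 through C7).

C1 sp3, C2 sp2, C3 sp2, C4 sp2, C5 sp2, C6 sp3, C7 sp

C1 (4 σ bonds) has steric number 4: sp3.
C2 (3 σ bonds, plus one π bond) has steric number 3: sp2.
C3 has 3 σ bonds, plus one π bond: steric number 3 → sp2.
C4 has 3 σ bonds, plus one π bond: steric number 3 → sp2.
C5 (3 σ bonds, plus one π bond) has steric number 3: sp2.
C6 carries 4 σ bonds, giving a steric number of 4, so it is sp3.
C7 has 2 σ bonds, plus two π bonds: steric number 2 → sp.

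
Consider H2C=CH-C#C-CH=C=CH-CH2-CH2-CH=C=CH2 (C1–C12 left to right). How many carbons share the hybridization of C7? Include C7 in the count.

6

C7 is sp2 (one π bond).
C1: sp2 ✓
C2: sp2 ✓
C3: sp
C4: sp
C5: sp2 ✓
C6: sp
C7: sp2 ✓
C8: sp3
C9: sp3
C10: sp2 ✓
C11: sp
C12: sp2 ✓
6 carbons are sp2.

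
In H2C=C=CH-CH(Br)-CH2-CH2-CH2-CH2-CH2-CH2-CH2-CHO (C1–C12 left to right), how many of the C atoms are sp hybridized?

1

C1: sp2
C2: sp ✓
C3: sp2
C4: sp3
C5: sp3
C6: sp3
C7: sp3
C8: sp3
C9: sp3
C10: sp3
C11: sp3
C12: sp2
C2 → 1 sp carbon.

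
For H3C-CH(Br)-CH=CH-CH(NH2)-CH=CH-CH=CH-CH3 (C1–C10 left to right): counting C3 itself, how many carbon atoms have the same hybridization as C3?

6

C3 is sp2 (one π bond).
C1: sp3
C2: sp3
C3: sp2 ✓
C4: sp2 ✓
C5: sp3
C6: sp2 ✓
C7: sp2 ✓
C8: sp2 ✓
C9: sp2 ✓
C10: sp3
6 carbons are sp2.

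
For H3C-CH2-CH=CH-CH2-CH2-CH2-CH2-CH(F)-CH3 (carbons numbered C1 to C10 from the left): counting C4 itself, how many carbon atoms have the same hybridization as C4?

C4 is sp2 (one π bond).
C1: sp3
C2: sp3
C3: sp2 ✓
C4: sp2 ✓
C5: sp3
C6: sp3
C7: sp3
C8: sp3
C9: sp3
C10: sp3
2 carbons are sp2.

2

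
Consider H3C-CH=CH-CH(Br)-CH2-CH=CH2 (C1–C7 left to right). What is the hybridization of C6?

C6 — 3 σ bonds, plus one π bond. Steric number 3, so sp2.

sp^2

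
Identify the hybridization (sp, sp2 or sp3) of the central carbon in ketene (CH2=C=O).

sp

The central carbon: 2 σ bonds, plus two π bonds — 2 electron domains, sp.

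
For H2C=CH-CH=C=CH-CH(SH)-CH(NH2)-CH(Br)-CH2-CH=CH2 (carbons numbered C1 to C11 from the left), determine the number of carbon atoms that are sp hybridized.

1

C1: sp2
C2: sp2
C3: sp2
C4: sp ✓
C5: sp2
C6: sp3
C7: sp3
C8: sp3
C9: sp3
C10: sp2
C11: sp2
C4 → 1 sp carbon.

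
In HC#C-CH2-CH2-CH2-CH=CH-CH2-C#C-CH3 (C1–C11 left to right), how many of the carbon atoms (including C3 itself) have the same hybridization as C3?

5

C3 is sp3 (only σ bonds).
C1: sp
C2: sp
C3: sp3 ✓
C4: sp3 ✓
C5: sp3 ✓
C6: sp2
C7: sp2
C8: sp3 ✓
C9: sp
C10: sp
C11: sp3 ✓
5 carbons are sp3.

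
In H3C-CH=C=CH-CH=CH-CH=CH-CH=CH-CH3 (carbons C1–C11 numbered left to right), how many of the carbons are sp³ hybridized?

2

C1: sp3 ✓
C2: sp2
C3: sp
C4: sp2
C5: sp2
C6: sp2
C7: sp2
C8: sp2
C9: sp2
C10: sp2
C11: sp3 ✓
C1, C11 → 2 sp3 carbons.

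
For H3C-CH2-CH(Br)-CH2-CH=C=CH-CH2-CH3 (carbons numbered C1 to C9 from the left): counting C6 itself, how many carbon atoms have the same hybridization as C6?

C6 is sp (two π bonds).
C1: sp3
C2: sp3
C3: sp3
C4: sp3
C5: sp2
C6: sp ✓
C7: sp2
C8: sp3
C9: sp3
1 carbon is sp.

1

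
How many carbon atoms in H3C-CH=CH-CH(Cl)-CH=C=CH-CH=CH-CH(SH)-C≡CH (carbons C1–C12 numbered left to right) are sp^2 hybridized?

6

C1: sp3
C2: sp2 ✓
C3: sp2 ✓
C4: sp3
C5: sp2 ✓
C6: sp
C7: sp2 ✓
C8: sp2 ✓
C9: sp2 ✓
C10: sp3
C11: sp
C12: sp
C2, C3, C5, C7, C8, C9 → 6 sp2 carbons.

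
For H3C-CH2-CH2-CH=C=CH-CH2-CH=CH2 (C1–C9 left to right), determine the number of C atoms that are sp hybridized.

C1: sp3
C2: sp3
C3: sp3
C4: sp2
C5: sp ✓
C6: sp2
C7: sp3
C8: sp2
C9: sp2
C5 → 1 sp carbon.

1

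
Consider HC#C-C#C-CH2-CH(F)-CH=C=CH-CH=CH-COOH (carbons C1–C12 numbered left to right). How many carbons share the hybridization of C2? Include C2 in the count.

C2 is sp (two π bonds).
C1: sp ✓
C2: sp ✓
C3: sp ✓
C4: sp ✓
C5: sp3
C6: sp3
C7: sp2
C8: sp ✓
C9: sp2
C10: sp2
C11: sp2
C12: sp2
5 carbons are sp.

5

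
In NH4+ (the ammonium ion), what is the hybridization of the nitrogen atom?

sp3

Four σ bonds, no lone pair → sp3, tetrahedral.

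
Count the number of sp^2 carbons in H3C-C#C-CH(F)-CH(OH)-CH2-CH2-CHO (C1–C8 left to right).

1

C1: sp3
C2: sp
C3: sp
C4: sp3
C5: sp3
C6: sp3
C7: sp3
C8: sp2 ✓
C8 → 1 sp2 carbon.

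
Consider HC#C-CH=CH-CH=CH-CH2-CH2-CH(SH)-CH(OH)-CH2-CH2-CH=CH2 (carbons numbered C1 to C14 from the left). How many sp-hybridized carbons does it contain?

2

C1: sp ✓
C2: sp ✓
C3: sp2
C4: sp2
C5: sp2
C6: sp2
C7: sp3
C8: sp3
C9: sp3
C10: sp3
C11: sp3
C12: sp3
C13: sp2
C14: sp2
C1, C2 → 2 sp carbons.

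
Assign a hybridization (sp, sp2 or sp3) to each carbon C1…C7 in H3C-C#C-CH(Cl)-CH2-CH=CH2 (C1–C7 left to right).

C1 is sp3: 4 σ bonds, 4 electron-density regions.
C2: 2 σ bonds, plus two π bonds; 2 regions of electron density → sp.
C3 has 2 σ bonds, plus two π bonds: steric number 2 → sp.
C4 is sp3: 4 σ bonds, 4 electron-density regions.
C5: 4 σ bonds — 4 electron domains, sp3.
C6 carries 3 σ bonds, plus one π bond, giving a steric number of 3, so it is sp2.
C7 is sp2: 3 σ bonds, plus one π bond, 3 electron-density regions.

C1 sp3, C2 sp, C3 sp, C4 sp3, C5 sp3, C6 sp2, C7 sp2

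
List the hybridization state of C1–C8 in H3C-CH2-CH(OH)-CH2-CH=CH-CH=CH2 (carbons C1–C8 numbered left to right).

C1 — 4 σ bonds. Steric number 4, so sp3.
C2 is sp3: 4 σ bonds, 4 electron-density regions.
C3: 4 σ bonds; 4 regions of electron density → sp3.
C4: 4 σ bonds — 4 electron domains, sp3.
C5: 3 σ bonds, plus one π bond; 3 regions of electron density → sp2.
C6 has 3 σ bonds, plus one π bond: steric number 3 → sp2.
C7 — 3 σ bonds, plus one π bond. Steric number 3, so sp2.
C8 — 3 σ bonds, plus one π bond. Steric number 3, so sp2.

C1 sp3, C2 sp3, C3 sp3, C4 sp3, C5 sp2, C6 sp2, C7 sp2, C8 sp2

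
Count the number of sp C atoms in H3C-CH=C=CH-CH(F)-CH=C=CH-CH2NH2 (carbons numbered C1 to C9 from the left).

C1: sp3
C2: sp2
C3: sp ✓
C4: sp2
C5: sp3
C6: sp2
C7: sp ✓
C8: sp2
C9: sp3
C3, C7 → 2 sp carbons.

2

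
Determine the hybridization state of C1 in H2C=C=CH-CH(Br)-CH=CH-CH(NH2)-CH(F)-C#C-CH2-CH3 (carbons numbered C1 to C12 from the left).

C1 (3 σ bonds, plus one π bond) has steric number 3: sp2.

sp²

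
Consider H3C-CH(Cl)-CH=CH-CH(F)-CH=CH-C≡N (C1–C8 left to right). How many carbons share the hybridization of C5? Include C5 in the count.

C5 is sp3 (only σ bonds).
C1: sp3 ✓
C2: sp3 ✓
C3: sp2
C4: sp2
C5: sp3 ✓
C6: sp2
C7: sp2
C8: sp
3 carbons are sp3.

3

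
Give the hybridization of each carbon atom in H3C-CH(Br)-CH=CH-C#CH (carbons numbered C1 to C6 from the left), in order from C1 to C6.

C1 is sp3: 4 σ bonds, 4 electron-density regions.
C2 has 4 σ bonds: steric number 4 → sp3.
C3 has 3 σ bonds, plus one π bond: steric number 3 → sp2.
C4 carries 3 σ bonds, plus one π bond, giving a steric number of 3, so it is sp2.
C5: 2 σ bonds, plus two π bonds; 2 regions of electron density → sp.
C6 carries 2 σ bonds, plus two π bonds, giving a steric number of 2, so it is sp.

C1 sp3, C2 sp3, C3 sp2, C4 sp2, C5 sp, C6 sp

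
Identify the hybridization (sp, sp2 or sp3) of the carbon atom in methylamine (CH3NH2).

sp³

The carbon atom — 4 σ bonds. Steric number 4, so sp3.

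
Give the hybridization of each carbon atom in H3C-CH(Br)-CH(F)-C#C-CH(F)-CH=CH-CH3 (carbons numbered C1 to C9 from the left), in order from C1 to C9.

C1 is sp3: 4 σ bonds, 4 electron-density regions.
C2 carries 4 σ bonds, giving a steric number of 4, so it is sp3.
C3 (4 σ bonds) has steric number 4: sp3.
C4 is sp: 2 σ bonds, plus two π bonds, 2 electron-density regions.
C5 is sp: 2 σ bonds, plus two π bonds, 2 electron-density regions.
C6 — 4 σ bonds. Steric number 4, so sp3.
C7 — 3 σ bonds, plus one π bond. Steric number 3, so sp2.
C8: 3 σ bonds, plus one π bond — 3 electron domains, sp2.
C9 is sp3: 4 σ bonds, 4 electron-density regions.

C1 sp3, C2 sp3, C3 sp3, C4 sp, C5 sp, C6 sp3, C7 sp2, C8 sp2, C9 sp3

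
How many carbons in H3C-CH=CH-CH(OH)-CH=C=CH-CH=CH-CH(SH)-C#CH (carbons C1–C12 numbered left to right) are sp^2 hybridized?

C1: sp3
C2: sp2 ✓
C3: sp2 ✓
C4: sp3
C5: sp2 ✓
C6: sp
C7: sp2 ✓
C8: sp2 ✓
C9: sp2 ✓
C10: sp3
C11: sp
C12: sp
C2, C3, C5, C7, C8, C9 → 6 sp2 carbons.

6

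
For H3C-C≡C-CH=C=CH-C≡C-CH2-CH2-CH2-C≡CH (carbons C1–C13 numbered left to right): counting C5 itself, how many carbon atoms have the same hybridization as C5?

7

C5 is sp (two π bonds).
C1: sp3
C2: sp ✓
C3: sp ✓
C4: sp2
C5: sp ✓
C6: sp2
C7: sp ✓
C8: sp ✓
C9: sp3
C10: sp3
C11: sp3
C12: sp ✓
C13: sp ✓
7 carbons are sp.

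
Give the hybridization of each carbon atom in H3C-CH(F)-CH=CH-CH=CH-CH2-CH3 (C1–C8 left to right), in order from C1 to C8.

C1: 4 σ bonds; 4 regions of electron density → sp3.
C2: 4 σ bonds; 4 regions of electron density → sp3.
C3 (3 σ bonds, plus one π bond) has steric number 3: sp2.
C4 is sp2: 3 σ bonds, plus one π bond, 3 electron-density regions.
C5 — 3 σ bonds, plus one π bond. Steric number 3, so sp2.
C6: 3 σ bonds, plus one π bond — 3 electron domains, sp2.
C7 — 4 σ bonds. Steric number 4, so sp3.
C8: 4 σ bonds — 4 electron domains, sp3.

C1 sp3, C2 sp3, C3 sp2, C4 sp2, C5 sp2, C6 sp2, C7 sp3, C8 sp3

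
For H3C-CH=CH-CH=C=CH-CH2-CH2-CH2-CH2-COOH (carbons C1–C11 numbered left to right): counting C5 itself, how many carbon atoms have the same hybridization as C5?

1

C5 is sp (two π bonds).
C1: sp3
C2: sp2
C3: sp2
C4: sp2
C5: sp ✓
C6: sp2
C7: sp3
C8: sp3
C9: sp3
C10: sp3
C11: sp2
1 carbon is sp.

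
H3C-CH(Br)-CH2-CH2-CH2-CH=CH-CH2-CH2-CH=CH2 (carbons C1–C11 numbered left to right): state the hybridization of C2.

C2 has 4 σ bonds: steric number 4 → sp3.

sp3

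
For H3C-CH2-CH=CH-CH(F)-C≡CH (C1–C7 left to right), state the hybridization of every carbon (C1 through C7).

C1: 4 σ bonds — 4 electron domains, sp3.
C2 has 4 σ bonds: steric number 4 → sp3.
C3 — 3 σ bonds, plus one π bond. Steric number 3, so sp2.
C4 (3 σ bonds, plus one π bond) has steric number 3: sp2.
C5: 4 σ bonds; 4 regions of electron density → sp3.
C6 — 2 σ bonds, plus two π bonds. Steric number 2, so sp.
C7 is sp: 2 σ bonds, plus two π bonds, 2 electron-density regions.

C1 sp3, C2 sp3, C3 sp2, C4 sp2, C5 sp3, C6 sp, C7 sp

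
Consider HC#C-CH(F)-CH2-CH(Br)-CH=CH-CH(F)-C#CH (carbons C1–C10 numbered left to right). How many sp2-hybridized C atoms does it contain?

C1: sp
C2: sp
C3: sp3
C4: sp3
C5: sp3
C6: sp2 ✓
C7: sp2 ✓
C8: sp3
C9: sp
C10: sp
C6, C7 → 2 sp2 carbons.

2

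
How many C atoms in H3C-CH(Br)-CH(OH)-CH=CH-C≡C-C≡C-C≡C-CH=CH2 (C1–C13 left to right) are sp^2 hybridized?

C1: sp3
C2: sp3
C3: sp3
C4: sp2 ✓
C5: sp2 ✓
C6: sp
C7: sp
C8: sp
C9: sp
C10: sp
C11: sp
C12: sp2 ✓
C13: sp2 ✓
C4, C5, C12, C13 → 4 sp2 carbons.

4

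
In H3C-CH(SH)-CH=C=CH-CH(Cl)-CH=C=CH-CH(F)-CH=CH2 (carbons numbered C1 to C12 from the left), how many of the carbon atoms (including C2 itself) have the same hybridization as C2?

4

C2 is sp3 (only σ bonds).
C1: sp3 ✓
C2: sp3 ✓
C3: sp2
C4: sp
C5: sp2
C6: sp3 ✓
C7: sp2
C8: sp
C9: sp2
C10: sp3 ✓
C11: sp2
C12: sp2
4 carbons are sp3.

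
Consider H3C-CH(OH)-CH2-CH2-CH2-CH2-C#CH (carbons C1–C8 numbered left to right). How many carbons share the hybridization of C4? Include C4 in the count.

6

C4 is sp3 (only σ bonds).
C1: sp3 ✓
C2: sp3 ✓
C3: sp3 ✓
C4: sp3 ✓
C5: sp3 ✓
C6: sp3 ✓
C7: sp
C8: sp
6 carbons are sp3.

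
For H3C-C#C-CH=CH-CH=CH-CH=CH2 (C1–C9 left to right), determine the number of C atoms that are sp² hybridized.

C1: sp3
C2: sp
C3: sp
C4: sp2 ✓
C5: sp2 ✓
C6: sp2 ✓
C7: sp2 ✓
C8: sp2 ✓
C9: sp2 ✓
C4, C5, C6, C7, C8, C9 → 6 sp2 carbons.

6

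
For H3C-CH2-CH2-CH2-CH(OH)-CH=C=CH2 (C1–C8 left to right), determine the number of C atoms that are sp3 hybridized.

C1: sp3 ✓
C2: sp3 ✓
C3: sp3 ✓
C4: sp3 ✓
C5: sp3 ✓
C6: sp2
C7: sp
C8: sp2
C1, C2, C3, C4, C5 → 5 sp3 carbons.

5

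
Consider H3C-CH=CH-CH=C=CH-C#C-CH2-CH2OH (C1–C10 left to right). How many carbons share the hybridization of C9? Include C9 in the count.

3

C9 is sp3 (only σ bonds).
C1: sp3 ✓
C2: sp2
C3: sp2
C4: sp2
C5: sp
C6: sp2
C7: sp
C8: sp
C9: sp3 ✓
C10: sp3 ✓
3 carbons are sp3.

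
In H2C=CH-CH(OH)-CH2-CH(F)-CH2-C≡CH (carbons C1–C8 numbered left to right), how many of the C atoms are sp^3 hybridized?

4

C1: sp2
C2: sp2
C3: sp3 ✓
C4: sp3 ✓
C5: sp3 ✓
C6: sp3 ✓
C7: sp
C8: sp
C3, C4, C5, C6 → 4 sp3 carbons.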